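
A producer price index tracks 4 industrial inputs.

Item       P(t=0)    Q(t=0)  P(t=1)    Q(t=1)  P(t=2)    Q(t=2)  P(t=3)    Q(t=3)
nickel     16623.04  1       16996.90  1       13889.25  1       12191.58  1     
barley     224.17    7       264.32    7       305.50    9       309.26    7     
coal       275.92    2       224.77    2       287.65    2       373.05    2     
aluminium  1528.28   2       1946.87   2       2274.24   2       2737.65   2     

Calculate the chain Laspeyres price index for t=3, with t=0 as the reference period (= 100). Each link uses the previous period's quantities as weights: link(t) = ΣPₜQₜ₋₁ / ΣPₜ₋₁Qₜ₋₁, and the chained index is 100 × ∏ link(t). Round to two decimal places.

94.50

Link t=0→t=1:
ΣP(t=1)Q(t=0) = 16996.90×1 + 264.32×7 + 224.77×2 + 1946.87×2 = 16996.9 + 1850.24 + 449.54 + 3893.74 = 23190.42
ΣP(t=0)Q(t=0) = 16623.04×1 + 224.17×7 + 275.92×2 + 1528.28×2 = 16623.04 + 1569.19 + 551.84 + 3056.56 = 21800.63
link = 23190.42/21800.63 = 1.063750
Link t=1→t=2:
ΣP(t=2)Q(t=1) = 13889.25×1 + 305.50×7 + 287.65×2 + 2274.24×2 = 13889.25 + 2138.5 + 575.3 + 4548.48 = 21151.53
ΣP(t=1)Q(t=1) = 16996.90×1 + 264.32×7 + 224.77×2 + 1946.87×2 = 16996.9 + 1850.24 + 449.54 + 3893.74 = 23190.42
link = 21151.53/23190.42 = 0.912081
Link t=2→t=3:
ΣP(t=3)Q(t=2) = 12191.58×1 + 309.26×9 + 373.05×2 + 2737.65×2 = 12191.58 + 2783.34 + 746.1 + 5475.3 = 21196.32
ΣP(t=2)Q(t=2) = 13889.25×1 + 305.50×9 + 287.65×2 + 2274.24×2 = 13889.25 + 2749.5 + 575.3 + 4548.48 = 21762.53
link = 21196.32/21762.53 = 0.973982
Chained index = 100 × 1.063750 × 0.912081 × 0.973982 = 94.4983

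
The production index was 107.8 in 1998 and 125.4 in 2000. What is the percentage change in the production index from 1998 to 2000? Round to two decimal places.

16.33%

Change = (125.4 − 107.8) / 107.8 × 100
       = 17.6 / 107.8 × 100 = 16.3265%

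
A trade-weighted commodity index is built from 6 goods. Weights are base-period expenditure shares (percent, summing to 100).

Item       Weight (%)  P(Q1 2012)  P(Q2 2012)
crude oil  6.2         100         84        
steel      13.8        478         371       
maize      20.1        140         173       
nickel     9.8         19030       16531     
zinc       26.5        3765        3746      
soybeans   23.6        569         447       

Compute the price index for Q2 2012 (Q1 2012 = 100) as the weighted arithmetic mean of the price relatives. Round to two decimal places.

crude oil: 6.2 × (84/100) = 6.2 × 0.840000 = 5.2080
steel: 13.8 × (371/478) = 13.8 × 0.776151 = 10.7109
maize: 20.1 × (173/140) = 20.1 × 1.235714 = 24.8379
nickel: 9.8 × (16531/19030) = 9.8 × 0.868681 = 8.5131
zinc: 26.5 × (3746/3765) = 26.5 × 0.994954 = 26.3663
soybeans: 23.6 × (447/569) = 23.6 × 0.785589 = 18.5399
Index = Σ wᵢ·(p₁ᵢ/p₀ᵢ) = 5.2080 + 10.7109 + 24.8379 + 8.5131 + 26.3663 + 18.5399 = 94.1760

94.18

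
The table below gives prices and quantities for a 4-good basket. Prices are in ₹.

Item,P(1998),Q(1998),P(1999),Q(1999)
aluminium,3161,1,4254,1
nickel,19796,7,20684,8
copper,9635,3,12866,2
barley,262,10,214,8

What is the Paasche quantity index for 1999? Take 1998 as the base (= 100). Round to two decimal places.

Paasche quantity index uses current-period prices as weights.
ΣP(1999)·Q(1999) = 4254×1 + 20684×8 + 12866×2 + 214×8 = 4254 + 165472 + 25732 + 1712 = 197170
ΣP(1999)·Q(1998) = 4254×1 + 20684×7 + 12866×3 + 214×10 = 4254 + 144788 + 38598 + 2140 = 189780
Index = 197170 / 189780 × 100 = 103.8940

103.89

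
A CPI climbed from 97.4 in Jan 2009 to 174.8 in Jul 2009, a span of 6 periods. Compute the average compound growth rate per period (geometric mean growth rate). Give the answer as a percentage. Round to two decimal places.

10.24%

Growth factor = (174.8/97.4)^(1/6) = (1.794661)^(1/6) = 1.102378
Growth rate = 1.102378 − 1 = 0.102378 = 10.2378%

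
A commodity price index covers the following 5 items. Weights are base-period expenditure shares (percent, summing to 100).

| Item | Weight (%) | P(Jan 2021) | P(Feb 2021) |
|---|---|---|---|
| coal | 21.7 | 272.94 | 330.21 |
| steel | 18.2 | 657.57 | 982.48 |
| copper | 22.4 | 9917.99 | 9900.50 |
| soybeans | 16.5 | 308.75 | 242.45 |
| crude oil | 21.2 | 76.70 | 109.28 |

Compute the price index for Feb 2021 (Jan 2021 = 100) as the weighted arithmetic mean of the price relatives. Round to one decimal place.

coal: 21.7 × (330.21/272.94) = 21.7 × 1.209826 = 26.2532
steel: 18.2 × (982.48/657.57) = 18.2 × 1.494107 = 27.1927
copper: 22.4 × (9900.50/9917.99) = 22.4 × 0.998237 = 22.3605
soybeans: 16.5 × (242.45/308.75) = 16.5 × 0.785263 = 12.9568
crude oil: 21.2 × (109.28/76.70) = 21.2 × 1.424772 = 30.2052
Index = Σ wᵢ·(p₁ᵢ/p₀ᵢ) = 26.2532 + 27.1927 + 22.3605 + 12.9568 + 30.2052 = 118.9685

119.0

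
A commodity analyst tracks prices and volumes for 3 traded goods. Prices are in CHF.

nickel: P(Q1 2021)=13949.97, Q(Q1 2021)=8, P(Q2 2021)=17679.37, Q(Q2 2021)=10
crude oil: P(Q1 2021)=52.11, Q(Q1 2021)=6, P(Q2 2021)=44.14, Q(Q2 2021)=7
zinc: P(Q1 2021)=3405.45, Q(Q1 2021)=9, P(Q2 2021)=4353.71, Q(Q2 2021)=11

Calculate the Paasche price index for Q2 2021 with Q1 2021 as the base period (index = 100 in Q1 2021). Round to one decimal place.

Paasche price index uses current-period quantities as weights.
ΣP(Q2 2021)·Q(Q2 2021) = 17679.37×10 + 44.14×7 + 4353.71×11 = 176793.7 + 308.98 + 47890.81 = 224993.49
ΣP(Q1 2021)·Q(Q2 2021) = 13949.97×10 + 52.11×7 + 3405.45×11 = 139499.7 + 364.77 + 37459.95 = 177324.42
Index = 224993.49 / 177324.42 × 100 = 126.8824

126.9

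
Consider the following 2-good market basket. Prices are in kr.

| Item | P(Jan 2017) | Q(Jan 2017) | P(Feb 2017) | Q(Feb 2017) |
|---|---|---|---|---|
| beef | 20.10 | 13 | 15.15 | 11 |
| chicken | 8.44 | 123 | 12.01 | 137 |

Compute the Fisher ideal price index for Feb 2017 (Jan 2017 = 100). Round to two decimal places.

130.19

Laspeyres component (base-period weights):
ΣP(Feb 2017)Q(Jan 2017) = 15.15×13 + 12.01×123 = 196.95 + 1477.23 = 1674.18
ΣP(Jan 2017)Q(Jan 2017) = 20.10×13 + 8.44×123 = 261.3 + 1038.12 = 1299.42
L = 1674.18 / 1299.42 × 100 = 128.8406
Paasche component (current-period weights):
ΣP(Feb 2017)Q(Feb 2017) = 15.15×11 + 12.01×137 = 166.65 + 1645.37 = 1812.02
ΣP(Jan 2017)Q(Feb 2017) = 20.10×11 + 8.44×137 = 221.1 + 1156.28 = 1377.38
P = 1812.02 / 1377.38 × 100 = 131.5556
Fisher = √(L × P) = √(128.8406 × 131.5556) = 130.1910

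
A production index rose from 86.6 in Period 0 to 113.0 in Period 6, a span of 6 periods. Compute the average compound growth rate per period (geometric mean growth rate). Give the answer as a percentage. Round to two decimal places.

Growth factor = (113.0/86.6)^(1/6) = (1.304850)^(1/6) = 1.045346
Growth rate = 1.045346 − 1 = 0.045346 = 4.5346%

4.53%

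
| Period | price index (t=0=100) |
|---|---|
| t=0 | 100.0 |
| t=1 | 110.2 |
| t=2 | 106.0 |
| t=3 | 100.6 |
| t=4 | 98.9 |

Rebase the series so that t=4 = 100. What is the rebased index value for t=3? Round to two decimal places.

Rebased(t=3) = 100.6 / 98.9 × 100 = 101.7189

101.72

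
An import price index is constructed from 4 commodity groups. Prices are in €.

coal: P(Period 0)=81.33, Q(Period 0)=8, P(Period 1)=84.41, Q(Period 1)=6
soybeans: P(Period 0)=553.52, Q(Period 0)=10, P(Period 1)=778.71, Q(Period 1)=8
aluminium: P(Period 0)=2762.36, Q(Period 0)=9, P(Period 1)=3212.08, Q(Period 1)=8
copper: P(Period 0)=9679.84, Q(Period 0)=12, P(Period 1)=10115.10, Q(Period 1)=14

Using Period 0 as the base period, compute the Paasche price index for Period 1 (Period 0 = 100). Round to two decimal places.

107.08

Paasche price index uses current-period quantities as weights.
ΣP(Period 1)·Q(Period 1) = 84.41×6 + 778.71×8 + 3212.08×8 + 10115.10×14 = 506.46 + 6229.68 + 25696.64 + 141611.4 = 174044.18
ΣP(Period 0)·Q(Period 1) = 81.33×6 + 553.52×8 + 2762.36×8 + 9679.84×14 = 487.98 + 4428.16 + 22098.88 + 135517.76 = 162532.78
Index = 174044.18 / 162532.78 × 100 = 107.0825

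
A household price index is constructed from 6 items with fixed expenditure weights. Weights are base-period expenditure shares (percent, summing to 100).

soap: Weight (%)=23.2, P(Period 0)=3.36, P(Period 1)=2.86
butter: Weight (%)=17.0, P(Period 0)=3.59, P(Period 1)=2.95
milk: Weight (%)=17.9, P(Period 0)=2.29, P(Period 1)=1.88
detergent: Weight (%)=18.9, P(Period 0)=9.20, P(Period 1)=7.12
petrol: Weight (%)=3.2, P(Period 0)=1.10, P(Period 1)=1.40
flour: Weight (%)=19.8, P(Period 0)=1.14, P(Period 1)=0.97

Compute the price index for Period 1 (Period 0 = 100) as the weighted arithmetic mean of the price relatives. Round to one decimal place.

84.0

soap: 23.2 × (2.86/3.36) = 23.2 × 0.851190 = 19.7476
butter: 17.0 × (2.95/3.59) = 17.0 × 0.821727 = 13.9694
milk: 17.9 × (1.88/2.29) = 17.9 × 0.820961 = 14.6952
detergent: 18.9 × (7.12/9.20) = 18.9 × 0.773913 = 14.6270
petrol: 3.2 × (1.40/1.10) = 3.2 × 1.272727 = 4.0727
flour: 19.8 × (0.97/1.14) = 19.8 × 0.850877 = 16.8474
Index = Σ wᵢ·(p₁ᵢ/p₀ᵢ) = 19.7476 + 13.9694 + 14.6952 + 14.6270 + 4.0727 + 16.8474 = 83.9592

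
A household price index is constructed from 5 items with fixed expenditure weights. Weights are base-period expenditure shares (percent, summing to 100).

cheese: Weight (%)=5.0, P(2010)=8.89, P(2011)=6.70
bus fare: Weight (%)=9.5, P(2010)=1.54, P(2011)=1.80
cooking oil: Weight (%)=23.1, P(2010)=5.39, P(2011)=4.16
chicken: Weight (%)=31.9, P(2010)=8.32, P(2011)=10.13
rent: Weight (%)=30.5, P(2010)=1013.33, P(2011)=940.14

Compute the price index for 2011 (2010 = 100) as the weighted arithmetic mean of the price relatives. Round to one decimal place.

cheese: 5.0 × (6.70/8.89) = 5.0 × 0.753656 = 3.7683
bus fare: 9.5 × (1.80/1.54) = 9.5 × 1.168831 = 11.1039
cooking oil: 23.1 × (4.16/5.39) = 23.1 × 0.771800 = 17.8286
chicken: 31.9 × (10.13/8.32) = 31.9 × 1.217548 = 38.8398
rent: 30.5 × (940.14/1013.33) = 30.5 × 0.927773 = 28.2971
Index = Σ wᵢ·(p₁ᵢ/p₀ᵢ) = 3.7683 + 11.1039 + 17.8286 + 38.8398 + 28.2971 = 99.8376

99.8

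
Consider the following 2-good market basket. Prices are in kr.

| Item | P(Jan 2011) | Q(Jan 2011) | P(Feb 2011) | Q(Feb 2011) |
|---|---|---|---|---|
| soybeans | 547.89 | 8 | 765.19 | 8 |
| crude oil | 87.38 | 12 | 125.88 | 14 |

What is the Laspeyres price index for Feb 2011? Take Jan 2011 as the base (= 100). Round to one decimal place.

Laspeyres price index uses base-period quantities as weights.
ΣP(Feb 2011)·Q(Jan 2011) = 765.19×8 + 125.88×12 = 6121.52 + 1510.56 = 7632.08
ΣP(Jan 2011)·Q(Jan 2011) = 547.89×8 + 87.38×12 = 4383.12 + 1048.56 = 5431.68
Index = 7632.08 / 5431.68 × 100 = 140.5105

140.5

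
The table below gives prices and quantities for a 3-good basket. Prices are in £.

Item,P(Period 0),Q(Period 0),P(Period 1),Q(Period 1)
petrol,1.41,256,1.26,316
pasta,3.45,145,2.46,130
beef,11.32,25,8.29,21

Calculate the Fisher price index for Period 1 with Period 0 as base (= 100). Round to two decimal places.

78.15

Laspeyres component (base-period weights):
ΣP(Period 1)Q(Period 0) = 1.26×256 + 2.46×145 + 8.29×25 = 322.56 + 356.7 + 207.25 = 886.51
ΣP(Period 0)Q(Period 0) = 1.41×256 + 3.45×145 + 11.32×25 = 360.96 + 500.25 + 283 = 1144.21
L = 886.51 / 1144.21 × 100 = 77.4779
Paasche component (current-period weights):
ΣP(Period 1)Q(Period 1) = 1.26×316 + 2.46×130 + 8.29×21 = 398.16 + 319.8 + 174.09 = 892.05
ΣP(Period 0)Q(Period 1) = 1.41×316 + 3.45×130 + 11.32×21 = 445.56 + 448.5 + 237.72 = 1131.78
P = 892.05 / 1131.78 × 100 = 78.8183
Fisher = √(L × P) = √(77.4779 × 78.8183) = 78.1452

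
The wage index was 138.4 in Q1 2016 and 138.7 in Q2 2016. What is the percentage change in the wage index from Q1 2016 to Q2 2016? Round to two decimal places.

Change = (138.7 − 138.4) / 138.4 × 100
       = 0.3 / 138.4 × 100 = 0.2168%

0.22%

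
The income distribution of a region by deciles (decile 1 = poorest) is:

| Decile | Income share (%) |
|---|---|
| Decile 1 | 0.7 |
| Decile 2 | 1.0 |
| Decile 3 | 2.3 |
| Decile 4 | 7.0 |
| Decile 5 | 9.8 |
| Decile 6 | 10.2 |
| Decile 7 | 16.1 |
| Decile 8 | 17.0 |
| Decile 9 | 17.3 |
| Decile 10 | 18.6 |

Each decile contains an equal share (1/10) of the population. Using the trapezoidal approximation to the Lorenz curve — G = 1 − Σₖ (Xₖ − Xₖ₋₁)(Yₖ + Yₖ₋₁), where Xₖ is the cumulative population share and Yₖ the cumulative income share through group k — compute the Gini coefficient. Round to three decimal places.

0.376

Cumulative income shares Yₖ: 0.0070, 0.0170, 0.0400, 0.1100, 0.2080, 0.3100, 0.4710, 0.6410, 0.8140, 1.0000
Σ (Xₖ−Xₖ₋₁)(Yₖ+Yₖ₋₁) = (1/10)(0.0070+0.0000) + (1/10)(0.0170+0.0070) + (1/10)(0.0400+0.0170) + (1/10)(0.1100+0.0400) + (1/10)(0.2080+0.1100) + (1/10)(0.3100+0.2080) + (1/10)(0.4710+0.3100) + (1/10)(0.6410+0.4710) + (1/10)(0.8140+0.6410) + (1/10)(1.0000+0.8140)
  = 0.0007 + 0.0024 + 0.0057 + 0.0150 + 0.0318 + 0.0518 + 0.0781 + 0.1112 + 0.1455 + 0.1814 = 0.6236
G = 1 − 0.6236 = 0.3764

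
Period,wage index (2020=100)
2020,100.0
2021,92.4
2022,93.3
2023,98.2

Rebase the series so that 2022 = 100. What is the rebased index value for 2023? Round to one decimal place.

Rebased(2023) = 98.2 / 93.3 × 100 = 105.2519

105.3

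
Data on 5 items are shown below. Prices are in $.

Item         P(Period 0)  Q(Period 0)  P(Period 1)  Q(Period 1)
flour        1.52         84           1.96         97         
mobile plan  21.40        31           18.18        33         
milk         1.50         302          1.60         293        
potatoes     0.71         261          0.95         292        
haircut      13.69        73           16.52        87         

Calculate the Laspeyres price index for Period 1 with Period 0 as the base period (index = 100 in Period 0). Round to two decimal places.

109.74

Laspeyres price index uses base-period quantities as weights.
ΣP(Period 1)·Q(Period 0) = 1.96×84 + 18.18×31 + 1.60×302 + 0.95×261 + 16.52×73 = 164.64 + 563.58 + 483.2 + 247.95 + 1205.96 = 2665.33
ΣP(Period 0)·Q(Period 0) = 1.52×84 + 21.40×31 + 1.50×302 + 0.71×261 + 13.69×73 = 127.68 + 663.4 + 453 + 185.31 + 999.37 = 2428.76
Index = 2665.33 / 2428.76 × 100 = 109.7404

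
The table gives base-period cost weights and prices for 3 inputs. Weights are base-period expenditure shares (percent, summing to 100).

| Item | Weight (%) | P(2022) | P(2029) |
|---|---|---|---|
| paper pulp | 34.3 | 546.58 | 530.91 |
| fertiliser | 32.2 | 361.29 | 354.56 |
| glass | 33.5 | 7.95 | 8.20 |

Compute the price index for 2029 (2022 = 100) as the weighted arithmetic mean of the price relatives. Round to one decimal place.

99.5

paper pulp: 34.3 × (530.91/546.58) = 34.3 × 0.971331 = 33.3166
fertiliser: 32.2 × (354.56/361.29) = 32.2 × 0.981372 = 31.6002
glass: 33.5 × (8.20/7.95) = 33.5 × 1.031447 = 34.5535
Index = Σ wᵢ·(p₁ᵢ/p₀ᵢ) = 33.3166 + 31.6002 + 34.5535 = 99.4703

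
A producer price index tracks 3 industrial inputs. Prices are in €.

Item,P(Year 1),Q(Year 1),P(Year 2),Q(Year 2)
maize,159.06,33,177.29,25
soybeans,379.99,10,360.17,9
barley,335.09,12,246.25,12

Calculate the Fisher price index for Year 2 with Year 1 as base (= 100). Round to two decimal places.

Laspeyres component (base-period weights):
ΣP(Year 2)Q(Year 1) = 177.29×33 + 360.17×10 + 246.25×12 = 5850.57 + 3601.7 + 2955 = 12407.27
ΣP(Year 1)Q(Year 1) = 159.06×33 + 379.99×10 + 335.09×12 = 5248.98 + 3799.9 + 4021.08 = 13069.96
L = 12407.27 / 13069.96 × 100 = 94.9297
Paasche component (current-period weights):
ΣP(Year 2)Q(Year 2) = 177.29×25 + 360.17×9 + 246.25×12 = 4432.25 + 3241.53 + 2955 = 10628.78
ΣP(Year 1)Q(Year 2) = 159.06×25 + 379.99×9 + 335.09×12 = 3976.5 + 3419.91 + 4021.08 = 11417.49
P = 10628.78 / 11417.49 × 100 = 93.0921
Fisher = √(L × P) = √(94.9297 × 93.0921) = 94.0064

94.01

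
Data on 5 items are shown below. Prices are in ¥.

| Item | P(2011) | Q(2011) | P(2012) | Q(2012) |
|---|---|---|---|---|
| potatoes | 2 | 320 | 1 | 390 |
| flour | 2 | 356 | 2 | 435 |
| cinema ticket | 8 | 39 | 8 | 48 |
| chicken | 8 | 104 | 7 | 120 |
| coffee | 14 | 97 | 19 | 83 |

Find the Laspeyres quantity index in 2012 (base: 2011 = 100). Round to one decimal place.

107.8

Laspeyres quantity index uses base-period prices as weights.
ΣP(2011)·Q(2012) = 2×390 + 2×435 + 8×48 + 8×120 + 14×83 = 780 + 870 + 384 + 960 + 1162 = 4156
ΣP(2011)·Q(2011) = 2×320 + 2×356 + 8×39 + 8×104 + 14×97 = 640 + 712 + 312 + 832 + 1358 = 3854
Index = 4156 / 3854 × 100 = 107.8360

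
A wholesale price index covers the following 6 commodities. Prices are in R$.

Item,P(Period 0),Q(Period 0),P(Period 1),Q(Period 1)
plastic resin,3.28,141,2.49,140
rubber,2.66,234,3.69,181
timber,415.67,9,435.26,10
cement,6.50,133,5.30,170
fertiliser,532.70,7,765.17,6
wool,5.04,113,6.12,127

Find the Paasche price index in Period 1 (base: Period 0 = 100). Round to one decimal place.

Paasche price index uses current-period quantities as weights.
ΣP(Period 1)·Q(Period 1) = 2.49×140 + 3.69×181 + 435.26×10 + 5.30×170 + 765.17×6 + 6.12×127 = 348.6 + 667.89 + 4352.6 + 901 + 4591.02 + 777.24 = 11638.35
ΣP(Period 0)·Q(Period 1) = 3.28×140 + 2.66×181 + 415.67×10 + 6.50×170 + 532.70×6 + 5.04×127 = 459.2 + 481.46 + 4156.7 + 1105 + 3196.2 + 640.08 = 10038.64
Index = 11638.35 / 10038.64 × 100 = 115.9355

115.9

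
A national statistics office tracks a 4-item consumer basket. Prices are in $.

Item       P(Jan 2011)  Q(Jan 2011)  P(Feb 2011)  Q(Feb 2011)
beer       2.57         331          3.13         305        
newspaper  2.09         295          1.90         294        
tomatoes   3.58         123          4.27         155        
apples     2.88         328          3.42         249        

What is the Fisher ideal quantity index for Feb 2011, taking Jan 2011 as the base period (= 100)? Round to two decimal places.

93.47

Laspeyres component (base-period weights):
ΣP(Jan 2011)Q(Feb 2011) = 2.57×305 + 2.09×294 + 3.58×155 + 2.88×249 = 783.85 + 614.46 + 554.9 + 717.12 = 2670.33
ΣP(Jan 2011)Q(Jan 2011) = 2.57×331 + 2.09×295 + 3.58×123 + 2.88×328 = 850.67 + 616.55 + 440.34 + 944.64 = 2852.2
L = 2670.33 / 2852.2 × 100 = 93.6235
Paasche component (current-period weights):
ΣP(Feb 2011)Q(Feb 2011) = 3.13×305 + 1.90×294 + 4.27×155 + 3.42×249 = 954.65 + 558.6 + 661.85 + 851.58 = 3026.68
ΣP(Feb 2011)Q(Jan 2011) = 3.13×331 + 1.90×295 + 4.27×123 + 3.42×328 = 1036.03 + 560.5 + 525.21 + 1121.76 = 3243.5
P = 3026.68 / 3243.5 × 100 = 93.3152
Fisher = √(L × P) = √(93.6235 × 93.3152) = 93.4693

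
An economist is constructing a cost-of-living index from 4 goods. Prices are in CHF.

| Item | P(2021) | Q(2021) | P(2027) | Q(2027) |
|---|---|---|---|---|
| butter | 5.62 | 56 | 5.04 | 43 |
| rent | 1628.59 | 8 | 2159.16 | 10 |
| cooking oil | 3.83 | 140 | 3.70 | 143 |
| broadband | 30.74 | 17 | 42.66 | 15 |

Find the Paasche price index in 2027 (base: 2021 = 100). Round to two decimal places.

Paasche price index uses current-period quantities as weights.
ΣP(2027)·Q(2027) = 5.04×43 + 2159.16×10 + 3.70×143 + 42.66×15 = 216.72 + 21591.6 + 529.1 + 639.9 = 22977.32
ΣP(2021)·Q(2027) = 5.62×43 + 1628.59×10 + 3.83×143 + 30.74×15 = 241.66 + 16285.9 + 547.69 + 461.1 = 17536.35
Index = 22977.32 / 17536.35 × 100 = 131.0268

131.03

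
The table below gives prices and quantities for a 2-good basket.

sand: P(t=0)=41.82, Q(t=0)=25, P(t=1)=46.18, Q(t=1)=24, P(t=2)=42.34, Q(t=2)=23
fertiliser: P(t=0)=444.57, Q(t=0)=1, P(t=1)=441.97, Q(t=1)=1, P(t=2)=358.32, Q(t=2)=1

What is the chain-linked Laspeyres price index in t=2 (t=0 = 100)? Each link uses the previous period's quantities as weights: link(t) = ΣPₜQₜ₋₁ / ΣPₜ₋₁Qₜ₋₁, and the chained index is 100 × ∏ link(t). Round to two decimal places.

Link t=0→t=1:
ΣP(t=1)Q(t=0) = 46.18×25 + 441.97×1 = 1154.5 + 441.97 = 1596.47
ΣP(t=0)Q(t=0) = 41.82×25 + 444.57×1 = 1045.5 + 444.57 = 1490.07
link = 1596.47/1490.07 = 1.071406
Link t=1→t=2:
ΣP(t=2)Q(t=1) = 42.34×24 + 358.32×1 = 1016.16 + 358.32 = 1374.48
ΣP(t=1)Q(t=1) = 46.18×24 + 441.97×1 = 1108.32 + 441.97 = 1550.29
link = 1374.48/1550.29 = 0.886595
Chained index = 100 × 1.071406 × 0.886595 = 94.9904

94.99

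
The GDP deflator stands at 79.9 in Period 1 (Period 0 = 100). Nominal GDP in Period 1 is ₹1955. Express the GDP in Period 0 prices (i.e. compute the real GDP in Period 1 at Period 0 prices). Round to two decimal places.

Real = Nominal ÷ (Index/100) = 1955 ÷ (79.9/100)
     = 1955 ÷ 0.799 = 2446.8085

2446.81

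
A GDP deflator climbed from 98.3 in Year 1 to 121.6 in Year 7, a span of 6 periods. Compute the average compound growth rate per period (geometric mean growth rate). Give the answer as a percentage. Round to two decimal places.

Growth factor = (121.6/98.3)^(1/6) = (1.237030)^(1/6) = 1.036088
Growth rate = 1.036088 − 1 = 0.036088 = 3.6088%

3.61%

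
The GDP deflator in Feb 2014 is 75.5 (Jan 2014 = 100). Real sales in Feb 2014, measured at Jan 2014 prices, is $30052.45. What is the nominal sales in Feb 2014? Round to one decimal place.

Nominal = Real × (Index/100) = 30052.45 × (75.5/100)
        = 30052.45 × 0.755 = 22689.5998

22689.6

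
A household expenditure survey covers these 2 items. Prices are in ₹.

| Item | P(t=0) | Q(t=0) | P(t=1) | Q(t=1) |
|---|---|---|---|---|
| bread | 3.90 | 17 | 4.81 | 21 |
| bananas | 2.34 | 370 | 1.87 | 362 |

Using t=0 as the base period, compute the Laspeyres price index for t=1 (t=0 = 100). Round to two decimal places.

Laspeyres price index uses base-period quantities as weights.
ΣP(t=1)·Q(t=0) = 4.81×17 + 1.87×370 = 81.77 + 691.9 = 773.67
ΣP(t=0)·Q(t=0) = 3.90×17 + 2.34×370 = 66.3 + 865.8 = 932.1
Index = 773.67 / 932.1 × 100 = 83.0029

83.00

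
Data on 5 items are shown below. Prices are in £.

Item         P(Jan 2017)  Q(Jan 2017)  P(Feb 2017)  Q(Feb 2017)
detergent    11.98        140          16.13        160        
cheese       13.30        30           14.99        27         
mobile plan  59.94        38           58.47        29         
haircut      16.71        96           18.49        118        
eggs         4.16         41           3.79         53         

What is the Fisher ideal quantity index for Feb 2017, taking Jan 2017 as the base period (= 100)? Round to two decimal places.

102.12

Laspeyres component (base-period weights):
ΣP(Jan 2017)Q(Feb 2017) = 11.98×160 + 13.30×27 + 59.94×29 + 16.71×118 + 4.16×53 = 1916.8 + 359.1 + 1738.26 + 1971.78 + 220.48 = 6206.42
ΣP(Jan 2017)Q(Jan 2017) = 11.98×140 + 13.30×30 + 59.94×38 + 16.71×96 + 4.16×41 = 1677.2 + 399 + 2277.72 + 1604.16 + 170.56 = 6128.64
L = 6206.42 / 6128.64 × 100 = 101.2691
Paasche component (current-period weights):
ΣP(Feb 2017)Q(Feb 2017) = 16.13×160 + 14.99×27 + 58.47×29 + 18.49×118 + 3.79×53 = 2580.8 + 404.73 + 1695.63 + 2181.82 + 200.87 = 7063.85
ΣP(Feb 2017)Q(Jan 2017) = 16.13×140 + 14.99×30 + 58.47×38 + 18.49×96 + 3.79×41 = 2258.2 + 449.7 + 2221.86 + 1775.04 + 155.39 = 6860.19
P = 7063.85 / 6860.19 × 100 = 102.9687
Fisher = √(L × P) = √(101.2691 × 102.9687) = 102.1154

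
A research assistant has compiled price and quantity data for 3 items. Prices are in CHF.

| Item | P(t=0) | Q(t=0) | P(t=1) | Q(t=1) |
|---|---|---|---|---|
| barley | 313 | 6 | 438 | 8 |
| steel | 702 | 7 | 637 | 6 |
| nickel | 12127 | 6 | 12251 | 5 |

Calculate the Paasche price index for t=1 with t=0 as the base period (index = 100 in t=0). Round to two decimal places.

Paasche price index uses current-period quantities as weights.
ΣP(t=1)·Q(t=1) = 438×8 + 637×6 + 12251×5 = 3504 + 3822 + 61255 = 68581
ΣP(t=0)·Q(t=1) = 313×8 + 702×6 + 12127×5 = 2504 + 4212 + 60635 = 67351
Index = 68581 / 67351 × 100 = 101.8263

101.83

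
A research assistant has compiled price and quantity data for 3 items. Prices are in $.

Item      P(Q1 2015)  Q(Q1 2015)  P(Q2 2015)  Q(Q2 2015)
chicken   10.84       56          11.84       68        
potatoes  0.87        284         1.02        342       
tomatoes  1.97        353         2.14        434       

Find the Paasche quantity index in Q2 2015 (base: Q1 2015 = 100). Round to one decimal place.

121.9

Paasche quantity index uses current-period prices as weights.
ΣP(Q2 2015)·Q(Q2 2015) = 11.84×68 + 1.02×342 + 2.14×434 = 805.12 + 348.84 + 928.76 = 2082.72
ΣP(Q2 2015)·Q(Q1 2015) = 11.84×56 + 1.02×284 + 2.14×353 = 663.04 + 289.68 + 755.42 = 1708.14
Index = 2082.72 / 1708.14 × 100 = 121.9291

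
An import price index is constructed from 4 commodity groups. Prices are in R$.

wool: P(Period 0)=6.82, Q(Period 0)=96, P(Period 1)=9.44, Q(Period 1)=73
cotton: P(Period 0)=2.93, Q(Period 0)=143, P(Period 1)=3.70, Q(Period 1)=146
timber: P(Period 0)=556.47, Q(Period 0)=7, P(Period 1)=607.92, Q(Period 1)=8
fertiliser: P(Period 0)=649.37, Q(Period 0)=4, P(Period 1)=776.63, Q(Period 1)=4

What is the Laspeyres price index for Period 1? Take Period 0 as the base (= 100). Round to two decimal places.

116.27

Laspeyres price index uses base-period quantities as weights.
ΣP(Period 1)·Q(Period 0) = 9.44×96 + 3.70×143 + 607.92×7 + 776.63×4 = 906.24 + 529.1 + 4255.44 + 3106.52 = 8797.3
ΣP(Period 0)·Q(Period 0) = 6.82×96 + 2.93×143 + 556.47×7 + 649.37×4 = 654.72 + 418.99 + 3895.29 + 2597.48 = 7566.48
Index = 8797.3 / 7566.48 × 100 = 116.2667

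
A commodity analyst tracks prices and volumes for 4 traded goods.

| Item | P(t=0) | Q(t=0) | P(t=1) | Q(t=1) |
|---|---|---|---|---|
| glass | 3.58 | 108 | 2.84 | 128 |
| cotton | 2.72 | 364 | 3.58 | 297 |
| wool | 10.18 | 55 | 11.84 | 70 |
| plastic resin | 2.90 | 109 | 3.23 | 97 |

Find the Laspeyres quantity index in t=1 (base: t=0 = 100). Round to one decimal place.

100.3

Laspeyres quantity index uses base-period prices as weights.
ΣP(t=0)·Q(t=1) = 3.58×128 + 2.72×297 + 10.18×70 + 2.90×97 = 458.24 + 807.84 + 712.6 + 281.3 = 2259.98
ΣP(t=0)·Q(t=0) = 3.58×108 + 2.72×364 + 10.18×55 + 2.90×109 = 386.64 + 990.08 + 559.9 + 316.1 = 2252.72
Index = 2259.98 / 2252.72 × 100 = 100.3223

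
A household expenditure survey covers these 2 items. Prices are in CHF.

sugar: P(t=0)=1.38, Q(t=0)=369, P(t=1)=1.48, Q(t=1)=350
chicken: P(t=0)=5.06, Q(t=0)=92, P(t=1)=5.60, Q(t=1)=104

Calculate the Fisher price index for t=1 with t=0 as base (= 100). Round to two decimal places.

Laspeyres component (base-period weights):
ΣP(t=1)Q(t=0) = 1.48×369 + 5.60×92 = 546.12 + 515.2 = 1061.32
ΣP(t=0)Q(t=0) = 1.38×369 + 5.06×92 = 509.22 + 465.52 = 974.74
L = 1061.32 / 974.74 × 100 = 108.8824
Paasche component (current-period weights):
ΣP(t=1)Q(t=1) = 1.48×350 + 5.60×104 = 518 + 582.4 = 1100.4
ΣP(t=0)Q(t=1) = 1.38×350 + 5.06×104 = 483 + 526.24 = 1009.24
P = 1100.4 / 1009.24 × 100 = 109.0325
Fisher = √(L × P) = √(108.8824 × 109.0325) = 108.9574

108.96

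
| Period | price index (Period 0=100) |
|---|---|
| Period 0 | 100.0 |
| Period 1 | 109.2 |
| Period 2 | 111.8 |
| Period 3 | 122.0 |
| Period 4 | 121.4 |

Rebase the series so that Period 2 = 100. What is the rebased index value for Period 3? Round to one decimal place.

Rebased(Period 3) = 122.0 / 111.8 × 100 = 109.1234

109.1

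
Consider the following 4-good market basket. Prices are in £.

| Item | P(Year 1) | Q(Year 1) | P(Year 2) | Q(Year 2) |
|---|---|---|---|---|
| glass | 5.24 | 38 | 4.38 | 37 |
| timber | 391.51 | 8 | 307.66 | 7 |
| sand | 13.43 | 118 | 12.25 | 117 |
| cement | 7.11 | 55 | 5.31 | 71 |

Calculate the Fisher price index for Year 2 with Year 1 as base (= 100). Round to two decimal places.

Laspeyres component (base-period weights):
ΣP(Year 2)Q(Year 1) = 4.38×38 + 307.66×8 + 12.25×118 + 5.31×55 = 166.44 + 2461.28 + 1445.5 + 292.05 = 4365.27
ΣP(Year 1)Q(Year 1) = 5.24×38 + 391.51×8 + 13.43×118 + 7.11×55 = 199.12 + 3132.08 + 1584.74 + 391.05 = 5306.99
L = 4365.27 / 5306.99 × 100 = 82.2551
Paasche component (current-period weights):
ΣP(Year 2)Q(Year 2) = 4.38×37 + 307.66×7 + 12.25×117 + 5.31×71 = 162.06 + 2153.62 + 1433.25 + 377.01 = 4125.94
ΣP(Year 1)Q(Year 2) = 5.24×37 + 391.51×7 + 13.43×117 + 7.11×71 = 193.88 + 2740.57 + 1571.31 + 504.81 = 5010.57
P = 4125.94 / 5010.57 × 100 = 82.3447
Fisher = √(L × P) = √(82.2551 × 82.3447) = 82.2999

82.30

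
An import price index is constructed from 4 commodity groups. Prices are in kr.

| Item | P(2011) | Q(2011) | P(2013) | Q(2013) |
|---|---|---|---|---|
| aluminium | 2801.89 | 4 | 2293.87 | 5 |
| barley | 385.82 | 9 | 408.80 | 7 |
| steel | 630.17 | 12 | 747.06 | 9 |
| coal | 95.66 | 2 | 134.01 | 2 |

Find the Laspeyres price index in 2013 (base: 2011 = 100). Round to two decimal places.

98.46

Laspeyres price index uses base-period quantities as weights.
ΣP(2013)·Q(2011) = 2293.87×4 + 408.80×9 + 747.06×12 + 134.01×2 = 9175.48 + 3679.2 + 8964.72 + 268.02 = 22087.42
ΣP(2011)·Q(2011) = 2801.89×4 + 385.82×9 + 630.17×12 + 95.66×2 = 11207.56 + 3472.38 + 7562.04 + 191.32 = 22433.3
Index = 22087.42 / 22433.3 × 100 = 98.4582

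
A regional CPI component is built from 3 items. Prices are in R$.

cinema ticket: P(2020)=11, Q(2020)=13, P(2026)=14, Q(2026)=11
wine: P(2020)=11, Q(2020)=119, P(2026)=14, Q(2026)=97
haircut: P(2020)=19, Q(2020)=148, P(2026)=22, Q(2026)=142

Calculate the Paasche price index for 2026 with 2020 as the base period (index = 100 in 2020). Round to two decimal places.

119.30

Paasche price index uses current-period quantities as weights.
ΣP(2026)·Q(2026) = 14×11 + 14×97 + 22×142 = 154 + 1358 + 3124 = 4636
ΣP(2020)·Q(2026) = 11×11 + 11×97 + 19×142 = 121 + 1067 + 2698 = 3886
Index = 4636 / 3886 × 100 = 119.3001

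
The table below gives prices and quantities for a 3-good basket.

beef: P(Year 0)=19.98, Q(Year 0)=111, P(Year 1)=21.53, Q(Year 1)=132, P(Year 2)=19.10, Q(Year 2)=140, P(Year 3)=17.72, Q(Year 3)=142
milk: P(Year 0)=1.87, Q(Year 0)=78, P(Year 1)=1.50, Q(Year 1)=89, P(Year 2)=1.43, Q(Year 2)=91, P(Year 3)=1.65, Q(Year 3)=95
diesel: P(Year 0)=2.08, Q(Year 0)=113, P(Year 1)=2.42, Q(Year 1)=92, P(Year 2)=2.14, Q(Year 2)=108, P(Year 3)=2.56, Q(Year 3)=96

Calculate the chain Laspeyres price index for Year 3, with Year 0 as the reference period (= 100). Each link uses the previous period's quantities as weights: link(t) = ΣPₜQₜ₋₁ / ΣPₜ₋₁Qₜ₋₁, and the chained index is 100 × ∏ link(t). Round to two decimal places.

91.18

Link Year 0→Year 1:
ΣP(Year 1)Q(Year 0) = 21.53×111 + 1.50×78 + 2.42×113 = 2389.83 + 117 + 273.46 = 2780.29
ΣP(Year 0)Q(Year 0) = 19.98×111 + 1.87×78 + 2.08×113 = 2217.78 + 145.86 + 235.04 = 2598.68
link = 2780.29/2598.68 = 1.069885
Link Year 1→Year 2:
ΣP(Year 2)Q(Year 1) = 19.10×132 + 1.43×89 + 2.14×92 = 2521.2 + 127.27 + 196.88 = 2845.35
ΣP(Year 1)Q(Year 1) = 21.53×132 + 1.50×89 + 2.42×92 = 2841.96 + 133.5 + 222.64 = 3198.1
link = 2845.35/3198.1 = 0.889700
Link Year 2→Year 3:
ΣP(Year 3)Q(Year 2) = 17.72×140 + 1.65×91 + 2.56×108 = 2480.8 + 150.15 + 276.48 = 2907.43
ΣP(Year 2)Q(Year 2) = 19.10×140 + 1.43×91 + 2.14×108 = 2674 + 130.13 + 231.12 = 3035.25
link = 2907.43/3035.25 = 0.957888
Chained index = 100 × 1.069885 × 0.889700 × 0.957888 = 91.1792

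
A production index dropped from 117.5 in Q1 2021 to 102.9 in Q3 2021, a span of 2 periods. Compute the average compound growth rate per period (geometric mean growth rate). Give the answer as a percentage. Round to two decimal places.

Growth factor = (102.9/117.5)^(1/2) = (0.875745)^(1/2) = 0.935812
Growth rate = 0.935812 − 1 = -0.064188 = -6.4188%

-6.42%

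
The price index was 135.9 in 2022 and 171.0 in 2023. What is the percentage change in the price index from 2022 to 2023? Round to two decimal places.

25.83%

Change = (171.0 − 135.9) / 135.9 × 100
       = 35.1 / 135.9 × 100 = 25.8278%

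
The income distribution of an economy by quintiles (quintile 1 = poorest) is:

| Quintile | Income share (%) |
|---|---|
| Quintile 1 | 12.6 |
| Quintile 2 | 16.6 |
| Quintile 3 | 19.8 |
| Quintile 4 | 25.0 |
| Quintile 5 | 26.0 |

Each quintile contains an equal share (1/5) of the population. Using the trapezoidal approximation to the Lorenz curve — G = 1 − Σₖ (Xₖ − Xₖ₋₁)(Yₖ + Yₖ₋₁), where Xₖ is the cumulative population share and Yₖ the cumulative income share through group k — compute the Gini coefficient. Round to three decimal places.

0.141

Cumulative income shares Yₖ: 0.1260, 0.2920, 0.4900, 0.7400, 1.0000
Σ (Xₖ−Xₖ₋₁)(Yₖ+Yₖ₋₁) = (1/5)(0.1260+0.0000) + (1/5)(0.2920+0.1260) + (1/5)(0.4900+0.2920) + (1/5)(0.7400+0.4900) + (1/5)(1.0000+0.7400)
  = 0.0252 + 0.0836 + 0.1564 + 0.2460 + 0.3480 = 0.8592
G = 1 − 0.8592 = 0.1408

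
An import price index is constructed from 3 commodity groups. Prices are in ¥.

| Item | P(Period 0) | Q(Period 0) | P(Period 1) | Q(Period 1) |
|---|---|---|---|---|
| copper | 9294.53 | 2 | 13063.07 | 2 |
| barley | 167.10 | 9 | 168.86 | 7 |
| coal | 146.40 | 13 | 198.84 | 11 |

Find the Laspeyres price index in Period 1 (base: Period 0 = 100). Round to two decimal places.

137.44

Laspeyres price index uses base-period quantities as weights.
ΣP(Period 1)·Q(Period 0) = 13063.07×2 + 168.86×9 + 198.84×13 = 26126.14 + 1519.74 + 2584.92 = 30230.8
ΣP(Period 0)·Q(Period 0) = 9294.53×2 + 167.10×9 + 146.40×13 = 18589.06 + 1503.9 + 1903.2 = 21996.16
Index = 30230.8 / 21996.16 × 100 = 137.4367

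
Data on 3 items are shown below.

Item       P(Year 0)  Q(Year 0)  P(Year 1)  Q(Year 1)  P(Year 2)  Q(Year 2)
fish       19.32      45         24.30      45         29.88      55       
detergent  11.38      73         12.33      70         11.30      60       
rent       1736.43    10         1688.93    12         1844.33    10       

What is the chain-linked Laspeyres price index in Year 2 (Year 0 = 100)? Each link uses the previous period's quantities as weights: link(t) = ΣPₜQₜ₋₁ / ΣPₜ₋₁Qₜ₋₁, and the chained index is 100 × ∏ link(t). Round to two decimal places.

Link Year 0→Year 1:
ΣP(Year 1)Q(Year 0) = 24.30×45 + 12.33×73 + 1688.93×10 = 1093.5 + 900.09 + 16889.3 = 18882.89
ΣP(Year 0)Q(Year 0) = 19.32×45 + 11.38×73 + 1736.43×10 = 869.4 + 830.74 + 17364.3 = 19064.44
link = 18882.89/19064.44 = 0.990477
Link Year 1→Year 2:
ΣP(Year 2)Q(Year 1) = 29.88×45 + 11.30×70 + 1844.33×12 = 1344.6 + 791 + 22131.96 = 24267.56
ΣP(Year 1)Q(Year 1) = 24.30×45 + 12.33×70 + 1688.93×12 = 1093.5 + 863.1 + 20267.16 = 22223.76
link = 24267.56/22223.76 = 1.091965
Chained index = 100 × 0.990477 × 1.091965 = 108.1566

108.16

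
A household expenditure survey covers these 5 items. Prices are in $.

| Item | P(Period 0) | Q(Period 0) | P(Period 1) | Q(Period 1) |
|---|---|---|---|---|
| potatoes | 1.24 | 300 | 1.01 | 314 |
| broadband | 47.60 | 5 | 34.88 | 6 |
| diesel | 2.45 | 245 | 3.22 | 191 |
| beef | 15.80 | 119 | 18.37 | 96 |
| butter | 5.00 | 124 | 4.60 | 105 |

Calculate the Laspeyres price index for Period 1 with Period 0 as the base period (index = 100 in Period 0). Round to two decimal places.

108.42

Laspeyres price index uses base-period quantities as weights.
ΣP(Period 1)·Q(Period 0) = 1.01×300 + 34.88×5 + 3.22×245 + 18.37×119 + 4.60×124 = 303 + 174.4 + 788.9 + 2186.03 + 570.4 = 4022.73
ΣP(Period 0)·Q(Period 0) = 1.24×300 + 47.60×5 + 2.45×245 + 15.80×119 + 5.00×124 = 372 + 238 + 600.25 + 1880.2 + 620 = 3710.45
Index = 4022.73 / 3710.45 × 100 = 108.4162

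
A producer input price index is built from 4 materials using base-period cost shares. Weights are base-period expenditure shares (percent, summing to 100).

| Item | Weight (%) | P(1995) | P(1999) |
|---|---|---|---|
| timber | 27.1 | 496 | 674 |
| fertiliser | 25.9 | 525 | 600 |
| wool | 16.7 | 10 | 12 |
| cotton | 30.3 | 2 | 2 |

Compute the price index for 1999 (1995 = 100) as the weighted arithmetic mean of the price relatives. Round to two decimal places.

116.77

timber: 27.1 × (674/496) = 27.1 × 1.358871 = 36.8254
fertiliser: 25.9 × (600/525) = 25.9 × 1.142857 = 29.6000
wool: 16.7 × (12/10) = 16.7 × 1.200000 = 20.0400
cotton: 30.3 × (2/2) = 30.3 × 1.000000 = 30.3000
Index = Σ wᵢ·(p₁ᵢ/p₀ᵢ) = 36.8254 + 29.6000 + 20.0400 + 30.3000 = 116.7654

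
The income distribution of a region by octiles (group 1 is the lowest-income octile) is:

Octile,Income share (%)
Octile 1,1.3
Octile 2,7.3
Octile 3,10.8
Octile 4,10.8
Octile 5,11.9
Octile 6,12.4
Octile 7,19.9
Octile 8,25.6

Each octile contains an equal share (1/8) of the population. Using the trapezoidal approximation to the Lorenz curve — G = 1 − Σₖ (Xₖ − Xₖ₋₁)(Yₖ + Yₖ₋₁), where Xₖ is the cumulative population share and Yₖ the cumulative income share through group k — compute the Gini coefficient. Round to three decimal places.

Cumulative income shares Yₖ: 0.0130, 0.0860, 0.1940, 0.3020, 0.4210, 0.5450, 0.7440, 1.0000
Σ (Xₖ−Xₖ₋₁)(Yₖ+Yₖ₋₁) = (1/8)(0.0130+0.0000) + (1/8)(0.0860+0.0130) + (1/8)(0.1940+0.0860) + (1/8)(0.3020+0.1940) + (1/8)(0.4210+0.3020) + (1/8)(0.5450+0.4210) + (1/8)(0.7440+0.5450) + (1/8)(1.0000+0.7440)
  = 0.0016 + 0.0124 + 0.0350 + 0.0620 + 0.0904 + 0.1208 + 0.1611 + 0.2180 = 0.7013
G = 1 − 0.7013 = 0.2987

0.299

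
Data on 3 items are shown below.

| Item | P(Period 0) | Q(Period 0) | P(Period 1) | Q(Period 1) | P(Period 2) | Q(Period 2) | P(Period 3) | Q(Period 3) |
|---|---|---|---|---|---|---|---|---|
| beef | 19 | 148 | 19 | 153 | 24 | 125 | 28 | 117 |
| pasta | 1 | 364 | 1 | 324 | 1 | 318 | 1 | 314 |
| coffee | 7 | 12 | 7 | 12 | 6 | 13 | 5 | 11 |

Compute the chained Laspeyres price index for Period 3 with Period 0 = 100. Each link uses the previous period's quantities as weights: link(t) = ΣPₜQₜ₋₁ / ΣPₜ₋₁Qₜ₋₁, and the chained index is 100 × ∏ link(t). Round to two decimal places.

Link Period 0→Period 1:
ΣP(Period 1)Q(Period 0) = 19×148 + 1×364 + 7×12 = 2812 + 364 + 84 = 3260
ΣP(Period 0)Q(Period 0) = 19×148 + 1×364 + 7×12 = 2812 + 364 + 84 = 3260
link = 3260/3260 = 1.000000
Link Period 1→Period 2:
ΣP(Period 2)Q(Period 1) = 24×153 + 1×324 + 6×12 = 3672 + 324 + 72 = 4068
ΣP(Period 1)Q(Period 1) = 19×153 + 1×324 + 7×12 = 2907 + 324 + 84 = 3315
link = 4068/3315 = 1.227149
Link Period 2→Period 3:
ΣP(Period 3)Q(Period 2) = 28×125 + 1×318 + 5×13 = 3500 + 318 + 65 = 3883
ΣP(Period 2)Q(Period 2) = 24×125 + 1×318 + 6×13 = 3000 + 318 + 78 = 3396
link = 3883/3396 = 1.143404
Chained index = 100 × 1.000000 × 1.227149 × 1.143404 = 140.3127

140.31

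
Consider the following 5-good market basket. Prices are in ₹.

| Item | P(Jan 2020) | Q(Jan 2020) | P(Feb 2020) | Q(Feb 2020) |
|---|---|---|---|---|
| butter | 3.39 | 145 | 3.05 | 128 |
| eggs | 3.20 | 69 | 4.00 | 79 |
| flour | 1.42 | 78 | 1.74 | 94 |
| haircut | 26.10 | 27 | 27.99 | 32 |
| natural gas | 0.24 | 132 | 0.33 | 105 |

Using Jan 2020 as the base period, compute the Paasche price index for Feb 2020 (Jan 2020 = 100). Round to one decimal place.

Paasche price index uses current-period quantities as weights.
ΣP(Feb 2020)·Q(Feb 2020) = 3.05×128 + 4.00×79 + 1.74×94 + 27.99×32 + 0.33×105 = 390.4 + 316 + 163.56 + 895.68 + 34.65 = 1800.29
ΣP(Jan 2020)·Q(Feb 2020) = 3.39×128 + 3.20×79 + 1.42×94 + 26.10×32 + 0.24×105 = 433.92 + 252.8 + 133.48 + 835.2 + 25.2 = 1680.6
Index = 1800.29 / 1680.6 × 100 = 107.1219

107.1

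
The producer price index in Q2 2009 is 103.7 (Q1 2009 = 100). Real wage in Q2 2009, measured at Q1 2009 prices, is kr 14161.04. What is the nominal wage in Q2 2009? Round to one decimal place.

14685.0

Nominal = Real × (Index/100) = 14161.04 × (103.7/100)
        = 14161.04 × 1.037 = 14684.9985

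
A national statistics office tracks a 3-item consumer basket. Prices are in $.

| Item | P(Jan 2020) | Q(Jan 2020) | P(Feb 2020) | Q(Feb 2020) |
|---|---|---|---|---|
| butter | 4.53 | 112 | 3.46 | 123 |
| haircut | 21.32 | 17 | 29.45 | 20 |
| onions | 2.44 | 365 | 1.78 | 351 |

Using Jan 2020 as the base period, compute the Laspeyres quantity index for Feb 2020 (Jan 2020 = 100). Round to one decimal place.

104.5

Laspeyres quantity index uses base-period prices as weights.
ΣP(Jan 2020)·Q(Feb 2020) = 4.53×123 + 21.32×20 + 2.44×351 = 557.19 + 426.4 + 856.44 = 1840.03
ΣP(Jan 2020)·Q(Jan 2020) = 4.53×112 + 21.32×17 + 2.44×365 = 507.36 + 362.44 + 890.6 = 1760.4
Index = 1840.03 / 1760.4 × 100 = 104.5234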